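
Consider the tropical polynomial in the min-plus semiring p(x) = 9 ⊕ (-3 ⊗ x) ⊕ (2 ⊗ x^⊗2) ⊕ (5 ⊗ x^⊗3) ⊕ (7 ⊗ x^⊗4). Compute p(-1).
p(-1) = -4

A tropical monomial a ⊗ x^⊗i evaluates to a + i · x. Evaluating each term at x = -1:
  Term 0 contributes 9 + 0 · -1 = 9
  Term 1 contributes -3 + 1 · -1 = -4
  Term 2 contributes 2 + 2 · -1 = 0
  Term 3 contributes 5 + 3 · -1 = 2
  Term 4 contributes 7 + 4 · -1 = 3
p(-1) = ⊕ of these = min[9, -4, 0, 2, 3] = -4.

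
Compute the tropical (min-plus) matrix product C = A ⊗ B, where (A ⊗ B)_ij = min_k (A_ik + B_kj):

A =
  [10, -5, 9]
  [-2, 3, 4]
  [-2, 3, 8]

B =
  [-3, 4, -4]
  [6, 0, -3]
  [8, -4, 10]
A ⊗ B =
  [1, -5, -8]
  [-5, 0, -6]
  [-5, 2, -6]

Apply the min-plus product entry-by-entry:
  C[0][0] = min over k of (A[0][0] + B[0][0] = 10 + -3 = 7, A[0][1] + B[1][0] = -5 + 6 = 1, A[0][2] + B[2][0] = 9 + 8 = 17) = 1 (attained at k = 1)
  C[0][1] = min over k of (A[0][0] + B[0][1] = 10 + 4 = 14, A[0][1] + B[1][1] = -5 + 0 = -5, A[0][2] + B[2][1] = 9 + -4 = 5) = -5 (attained at k = 1)
  C[0][2] = min over k of (A[0][0] + B[0][2] = 10 + -4 = 6, A[0][1] + B[1][2] = -5 + -3 = -8, A[0][2] + B[2][2] = 9 + 10 = 19) = -8 (attained at k = 1)
  C[1][0] = min over k of (A[1][0] + B[0][0] = -2 + -3 = -5, A[1][1] + B[1][0] = 3 + 6 = 9, A[1][2] + B[2][0] = 4 + 8 = 12) = -5 (attained at k = 0)
  C[1][1] = min over k of (A[1][0] + B[0][1] = -2 + 4 = 2, A[1][1] + B[1][1] = 3 + 0 = 3, A[1][2] + B[2][1] = 4 + -4 = 0) = 0 (attained at k = 2)
  C[1][2] = min over k of (A[1][0] + B[0][2] = -2 + -4 = -6, A[1][1] + B[1][2] = 3 + -3 = 0, A[1][2] + B[2][2] = 4 + 10 = 14) = -6 (attained at k = 0)
  C[2][0] = min over k of (A[2][0] + B[0][0] = -2 + -3 = -5, A[2][1] + B[1][0] = 3 + 6 = 9, A[2][2] + B[2][0] = 8 + 8 = 16) = -5 (attained at k = 0)
  C[2][1] = min over k of (A[2][0] + B[0][1] = -2 + 4 = 2, A[2][1] + B[1][1] = 3 + 0 = 3, A[2][2] + B[2][1] = 8 + -4 = 4) = 2 (attained at k = 0)
  C[2][2] = min over k of (A[2][0] + B[0][2] = -2 + -4 = -6, A[2][1] + B[1][2] = 3 + -3 = 0, A[2][2] + B[2][2] = 8 + 10 = 18) = -6 (attained at k = 0)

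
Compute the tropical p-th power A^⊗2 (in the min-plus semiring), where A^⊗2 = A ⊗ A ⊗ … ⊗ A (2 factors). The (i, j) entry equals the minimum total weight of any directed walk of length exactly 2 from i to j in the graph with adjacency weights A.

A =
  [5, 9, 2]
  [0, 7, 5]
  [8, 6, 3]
A^⊗2 =
  [9, 8, 5]
  [5, 9, 2]
  [6, 9, 6]

Each entry (A^⊗2)_ij equals the minimum over all length-2 walks i = v_0 → v_1 → … → v_2 = j of Σ_t A[v_t][v_{t+1}]. For example, for (i, j) = (0, 2) we minimise over 3 possible intermediate vertex sequences; the minimum is 5, attained along the walk 0 → 2 → 2.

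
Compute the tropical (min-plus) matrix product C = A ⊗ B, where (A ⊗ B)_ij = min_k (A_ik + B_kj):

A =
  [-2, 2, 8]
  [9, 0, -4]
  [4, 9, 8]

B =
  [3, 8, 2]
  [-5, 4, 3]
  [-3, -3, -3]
A ⊗ B =
  [-3, 5, 0]
  [-7, -7, -7]
  [4, 5, 5]

Apply the min-plus product entry-by-entry:
  C[0][0] = min over k of (A[0][0] + B[0][0] = -2 + 3 = 1, A[0][1] + B[1][0] = 2 + -5 = -3, A[0][2] + B[2][0] = 8 + -3 = 5) = -3 (attained at k = 1)
  C[0][1] = min over k of (A[0][0] + B[0][1] = -2 + 8 = 6, A[0][1] + B[1][1] = 2 + 4 = 6, A[0][2] + B[2][1] = 8 + -3 = 5) = 5 (attained at k = 2)
  C[0][2] = min over k of (A[0][0] + B[0][2] = -2 + 2 = 0, A[0][1] + B[1][2] = 2 + 3 = 5, A[0][2] + B[2][2] = 8 + -3 = 5) = 0 (attained at k = 0)
  C[1][0] = min over k of (A[1][0] + B[0][0] = 9 + 3 = 12, A[1][1] + B[1][0] = 0 + -5 = -5, A[1][2] + B[2][0] = -4 + -3 = -7) = -7 (attained at k = 2)
  C[1][1] = min over k of (A[1][0] + B[0][1] = 9 + 8 = 17, A[1][1] + B[1][1] = 0 + 4 = 4, A[1][2] + B[2][1] = -4 + -3 = -7) = -7 (attained at k = 2)
  C[1][2] = min over k of (A[1][0] + B[0][2] = 9 + 2 = 11, A[1][1] + B[1][2] = 0 + 3 = 3, A[1][2] + B[2][2] = -4 + -3 = -7) = -7 (attained at k = 2)
  C[2][0] = min over k of (A[2][0] + B[0][0] = 4 + 3 = 7, A[2][1] + B[1][0] = 9 + -5 = 4, A[2][2] + B[2][0] = 8 + -3 = 5) = 4 (attained at k = 1)
  C[2][1] = min over k of (A[2][0] + B[0][1] = 4 + 8 = 12, A[2][1] + B[1][1] = 9 + 4 = 13, A[2][2] + B[2][1] = 8 + -3 = 5) = 5 (attained at k = 2)
  C[2][2] = min over k of (A[2][0] + B[0][2] = 4 + 2 = 6, A[2][1] + B[1][2] = 9 + 3 = 12, A[2][2] + B[2][2] = 8 + -3 = 5) = 5 (attained at k = 2)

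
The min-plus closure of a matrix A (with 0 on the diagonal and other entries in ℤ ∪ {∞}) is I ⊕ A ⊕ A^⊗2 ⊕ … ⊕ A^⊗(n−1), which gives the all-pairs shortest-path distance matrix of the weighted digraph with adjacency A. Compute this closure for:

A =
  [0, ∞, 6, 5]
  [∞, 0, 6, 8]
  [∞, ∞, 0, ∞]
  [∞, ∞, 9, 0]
Closure =
  [0, ∞, 6, 5]
  [∞, 0, 6, 8]
  [∞, ∞, 0, ∞]
  [∞, ∞, 9, 0]

This is the Floyd-Warshall all-pairs shortest-path computation. For each intermediate vertex k = 0, 1, …, 3, update dist[i][j] ← min(dist[i][j], dist[i][k] + dist[k][j]). The final matrix gives, for each (i, j), the minimum total weight of any directed path from i to j (possibly empty when i = j).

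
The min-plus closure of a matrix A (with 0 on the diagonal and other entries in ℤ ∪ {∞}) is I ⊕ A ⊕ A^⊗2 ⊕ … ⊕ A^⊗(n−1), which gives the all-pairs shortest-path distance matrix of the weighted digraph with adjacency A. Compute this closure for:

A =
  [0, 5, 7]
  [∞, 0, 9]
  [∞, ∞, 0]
Closure =
  [0, 5, 7]
  [∞, 0, 9]
  [∞, ∞, 0]

This is the Floyd-Warshall all-pairs shortest-path computation. For each intermediate vertex k = 0, 1, …, 2, update dist[i][j] ← min(dist[i][j], dist[i][k] + dist[k][j]). The final matrix gives, for each (i, j), the minimum total weight of any directed path from i to j (possibly empty when i = j).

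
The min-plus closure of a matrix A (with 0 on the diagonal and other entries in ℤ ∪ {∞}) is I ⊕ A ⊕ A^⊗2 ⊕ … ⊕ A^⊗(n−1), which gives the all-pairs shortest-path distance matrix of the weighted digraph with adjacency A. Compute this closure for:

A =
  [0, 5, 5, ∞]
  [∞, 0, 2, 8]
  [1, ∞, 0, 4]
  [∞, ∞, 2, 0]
Closure =
  [0, 5, 5, 9]
  [3, 0, 2, 6]
  [1, 6, 0, 4]
  [3, 8, 2, 0]

This is the Floyd-Warshall all-pairs shortest-path computation. For each intermediate vertex k = 0, 1, …, 3, update dist[i][j] ← min(dist[i][j], dist[i][k] + dist[k][j]). The final matrix gives, for each (i, j), the minimum total weight of any directed path from i to j (possibly empty when i = j).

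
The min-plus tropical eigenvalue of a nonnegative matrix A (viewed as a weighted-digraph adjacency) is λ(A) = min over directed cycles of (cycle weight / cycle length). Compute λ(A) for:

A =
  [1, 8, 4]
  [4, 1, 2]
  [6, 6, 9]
λ(A) = 1

Enumerate directed cycles and compute their means (weight / length). Sample:
  cycle 0 → 0: weight = 1, length = 1, mean = 1/1 ≈ 1.000
  cycle 1 → 1: weight = 1, length = 1, mean = 1/1 ≈ 1.000
  cycle 2 → 2: weight = 9, length = 1, mean = 9/1 ≈ 9.000
  cycle 0 → 1 → 0: weight = 12, length = 2, mean = 12/2 ≈ 6.000
  cycle 0 → 2 → 0: weight = 10, length = 2, mean = 10/2 ≈ 5.000
  cycle 1 → 0 → 1: weight = 12, length = 2, mean = 12/2 ≈ 6.000
Minimum mean = 1.000, attained e.g. along the cycle 0 → 0 with weight 1 and length 1. So λ(A) = 1/1 = 1.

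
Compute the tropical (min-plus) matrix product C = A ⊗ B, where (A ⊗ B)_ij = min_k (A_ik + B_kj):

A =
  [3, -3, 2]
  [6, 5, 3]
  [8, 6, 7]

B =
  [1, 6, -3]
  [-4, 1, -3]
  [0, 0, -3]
A ⊗ B =
  [-7, -2, -6]
  [1, 3, 0]
  [2, 7, 3]

Apply the min-plus product entry-by-entry:
  C[0][0] = min over k of (A[0][0] + B[0][0] = 3 + 1 = 4, A[0][1] + B[1][0] = -3 + -4 = -7, A[0][2] + B[2][0] = 2 + 0 = 2) = -7 (attained at k = 1)
  C[0][1] = min over k of (A[0][0] + B[0][1] = 3 + 6 = 9, A[0][1] + B[1][1] = -3 + 1 = -2, A[0][2] + B[2][1] = 2 + 0 = 2) = -2 (attained at k = 1)
  C[0][2] = min over k of (A[0][0] + B[0][2] = 3 + -3 = 0, A[0][1] + B[1][2] = -3 + -3 = -6, A[0][2] + B[2][2] = 2 + -3 = -1) = -6 (attained at k = 1)
  C[1][0] = min over k of (A[1][0] + B[0][0] = 6 + 1 = 7, A[1][1] + B[1][0] = 5 + -4 = 1, A[1][2] + B[2][0] = 3 + 0 = 3) = 1 (attained at k = 1)
  C[1][1] = min over k of (A[1][0] + B[0][1] = 6 + 6 = 12, A[1][1] + B[1][1] = 5 + 1 = 6, A[1][2] + B[2][1] = 3 + 0 = 3) = 3 (attained at k = 2)
  C[1][2] = min over k of (A[1][0] + B[0][2] = 6 + -3 = 3, A[1][1] + B[1][2] = 5 + -3 = 2, A[1][2] + B[2][2] = 3 + -3 = 0) = 0 (attained at k = 2)
  C[2][0] = min over k of (A[2][0] + B[0][0] = 8 + 1 = 9, A[2][1] + B[1][0] = 6 + -4 = 2, A[2][2] + B[2][0] = 7 + 0 = 7) = 2 (attained at k = 1)
  C[2][1] = min over k of (A[2][0] + B[0][1] = 8 + 6 = 14, A[2][1] + B[1][1] = 6 + 1 = 7, A[2][2] + B[2][1] = 7 + 0 = 7) = 7 (attained at k = 1)
  C[2][2] = min over k of (A[2][0] + B[0][2] = 8 + -3 = 5, A[2][1] + B[1][2] = 6 + -3 = 3, A[2][2] + B[2][2] = 7 + -3 = 4) = 3 (attained at k = 1)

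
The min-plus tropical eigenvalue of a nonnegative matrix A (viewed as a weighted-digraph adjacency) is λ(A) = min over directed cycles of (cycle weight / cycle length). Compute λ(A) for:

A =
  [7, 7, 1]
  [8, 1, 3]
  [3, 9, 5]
λ(A) = 1

Enumerate directed cycles and compute their means (weight / length). Sample:
  cycle 0 → 0: weight = 7, length = 1, mean = 7/1 ≈ 7.000
  cycle 1 → 1: weight = 1, length = 1, mean = 1/1 ≈ 1.000
  cycle 2 → 2: weight = 5, length = 1, mean = 5/1 ≈ 5.000
  cycle 0 → 1 → 0: weight = 15, length = 2, mean = 15/2 ≈ 7.500
  cycle 0 → 2 → 0: weight = 4, length = 2, mean = 4/2 ≈ 2.000
  cycle 1 → 0 → 1: weight = 15, length = 2, mean = 15/2 ≈ 7.500
Minimum mean = 1.000, attained e.g. along the cycle 1 → 1 with weight 1 and length 1. So λ(A) = 1/1 = 1.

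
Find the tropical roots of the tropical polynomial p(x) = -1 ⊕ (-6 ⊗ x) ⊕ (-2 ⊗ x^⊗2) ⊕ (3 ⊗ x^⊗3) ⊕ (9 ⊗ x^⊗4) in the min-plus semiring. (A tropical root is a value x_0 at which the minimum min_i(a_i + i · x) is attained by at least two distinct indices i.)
Roots: {-6, -5, -4, 5}

Each tropical root is a break point of the lower envelope of the lines y = a_i + i · x (there are 5 lines, with slopes 0, 1, ..., 4). Only the lines that attain the minimum somewhere contribute to roots; other lines are dominated. Here the surviving (envelope) indices are i = 4, i = 3, i = 2, i = 1, i = 0.
Intersections between consecutive envelope lines give the roots: for adjacent envelope indices i < j the intersection is x = (a_i − a_j) / (j − i). Reading off the sorted break points: {-6, -5, -4, 5}.
Verification: at each break x_0, at least two indices attain the minimum of min_i(a_i + i · x_0).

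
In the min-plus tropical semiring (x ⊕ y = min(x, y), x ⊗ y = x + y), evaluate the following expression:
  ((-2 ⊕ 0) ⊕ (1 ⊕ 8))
((-2 ⊕ 0) ⊕ (1 ⊕ 8)) = -2

Expand innermost to outermost. Recall ⊕ takes the minimum of its arguments and ⊗ takes their sum. Working out the expression ((-2 ⊕ 0) ⊕ (1 ⊕ 8)) gives -2.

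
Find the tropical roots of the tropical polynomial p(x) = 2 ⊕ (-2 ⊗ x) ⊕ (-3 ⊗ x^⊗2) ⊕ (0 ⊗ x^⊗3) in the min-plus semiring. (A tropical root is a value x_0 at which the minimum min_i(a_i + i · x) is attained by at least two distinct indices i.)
Roots: {-3, 1, 4}

Each tropical root is a break point of the lower envelope of the lines y = a_i + i · x (there are 4 lines, with slopes 0, 1, ..., 3). Only the lines that attain the minimum somewhere contribute to roots; other lines are dominated. Here the surviving (envelope) indices are i = 3, i = 2, i = 1, i = 0.
Intersections between consecutive envelope lines give the roots: for adjacent envelope indices i < j the intersection is x = (a_i − a_j) / (j − i). Reading off the sorted break points: {-3, 1, 4}.
Verification: at each break x_0, at least two indices attain the minimum of min_i(a_i + i · x_0).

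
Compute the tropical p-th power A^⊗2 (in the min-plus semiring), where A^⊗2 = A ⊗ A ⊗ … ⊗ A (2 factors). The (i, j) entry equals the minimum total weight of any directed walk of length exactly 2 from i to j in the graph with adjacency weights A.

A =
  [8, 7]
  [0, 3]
A^⊗2 =
  [7, 10]
  [3, 6]

Each entry (A^⊗2)_ij equals the minimum over all length-2 walks i = v_0 → v_1 → … → v_2 = j of Σ_t A[v_t][v_{t+1}]. For example, for (i, j) = (0, 1) we minimise over 2 possible intermediate vertex sequences; the minimum is 10, attained along the walk 0 → 1 → 1.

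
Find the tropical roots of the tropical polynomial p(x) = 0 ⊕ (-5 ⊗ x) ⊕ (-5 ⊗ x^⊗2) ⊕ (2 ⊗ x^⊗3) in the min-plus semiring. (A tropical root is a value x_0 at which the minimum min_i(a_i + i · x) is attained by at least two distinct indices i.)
Roots: {-7, 0, 5}

Each tropical root is a break point of the lower envelope of the lines y = a_i + i · x (there are 4 lines, with slopes 0, 1, ..., 3). Only the lines that attain the minimum somewhere contribute to roots; other lines are dominated. Here the surviving (envelope) indices are i = 3, i = 2, i = 1, i = 0.
Intersections between consecutive envelope lines give the roots: for adjacent envelope indices i < j the intersection is x = (a_i − a_j) / (j − i). Reading off the sorted break points: {-7, 0, 5}.
Verification: at each break x_0, at least two indices attain the minimum of min_i(a_i + i · x_0).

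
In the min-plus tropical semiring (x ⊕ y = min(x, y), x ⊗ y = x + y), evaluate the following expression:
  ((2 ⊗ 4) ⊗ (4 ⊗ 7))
((2 ⊗ 4) ⊗ (4 ⊗ 7)) = 17

Expand innermost to outermost. Recall ⊕ takes the minimum of its arguments and ⊗ takes their sum. Working out the expression ((2 ⊗ 4) ⊗ (4 ⊗ 7)) gives 17.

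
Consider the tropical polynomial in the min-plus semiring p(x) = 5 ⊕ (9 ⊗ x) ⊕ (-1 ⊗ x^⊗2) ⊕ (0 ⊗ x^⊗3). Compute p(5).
p(5) = 5

A tropical monomial a ⊗ x^⊗i evaluates to a + i · x. Evaluating each term at x = 5:
  Term 0 contributes 5 + 0 · 5 = 5
  Term 1 contributes 9 + 1 · 5 = 14
  Term 2 contributes -1 + 2 · 5 = 9
  Term 3 contributes 0 + 3 · 5 = 15
p(5) = ⊕ of these = min[5, 14, 9, 15] = 5.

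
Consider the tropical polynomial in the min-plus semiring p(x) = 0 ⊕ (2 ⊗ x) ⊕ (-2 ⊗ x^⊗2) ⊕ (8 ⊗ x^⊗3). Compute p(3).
p(3) = 0

A tropical monomial a ⊗ x^⊗i evaluates to a + i · x. Evaluating each term at x = 3:
  Term 0 contributes 0 + 0 · 3 = 0
  Term 1 contributes 2 + 1 · 3 = 5
  Term 2 contributes -2 + 2 · 3 = 4
  Term 3 contributes 8 + 3 · 3 = 17
p(3) = ⊕ of these = min[0, 5, 4, 17] = 0.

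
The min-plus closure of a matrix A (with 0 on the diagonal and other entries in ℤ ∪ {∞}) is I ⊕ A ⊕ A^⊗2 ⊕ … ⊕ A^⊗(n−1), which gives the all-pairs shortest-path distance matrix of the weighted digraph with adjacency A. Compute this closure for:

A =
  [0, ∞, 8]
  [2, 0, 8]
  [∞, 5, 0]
Closure =
  [0, 13, 8]
  [2, 0, 8]
  [7, 5, 0]

This is the Floyd-Warshall all-pairs shortest-path computation. For each intermediate vertex k = 0, 1, …, 2, update dist[i][j] ← min(dist[i][j], dist[i][k] + dist[k][j]). The final matrix gives, for each (i, j), the minimum total weight of any directed path from i to j (possibly empty when i = j).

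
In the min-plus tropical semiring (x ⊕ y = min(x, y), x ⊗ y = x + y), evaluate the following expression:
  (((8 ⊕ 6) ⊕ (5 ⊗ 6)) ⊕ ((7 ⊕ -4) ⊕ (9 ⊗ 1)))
(((8 ⊕ 6) ⊕ (5 ⊗ 6)) ⊕ ((7 ⊕ -4) ⊕ (9 ⊗ 1))) = -4

Expand innermost to outermost. Recall ⊕ takes the minimum of its arguments and ⊗ takes their sum. Working out the expression (((8 ⊕ 6) ⊕ (5 ⊗ 6)) ⊕ ((7 ⊕ -4) ⊕ (9 ⊗ 1))) gives -4.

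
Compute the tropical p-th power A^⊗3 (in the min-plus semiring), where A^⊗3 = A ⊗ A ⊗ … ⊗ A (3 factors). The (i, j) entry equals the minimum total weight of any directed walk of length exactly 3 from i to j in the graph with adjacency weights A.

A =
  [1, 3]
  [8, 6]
A^⊗3 =
  [3, 5]
  [10, 12]

Each entry (A^⊗3)_ij equals the minimum over all length-3 walks i = v_0 → v_1 → … → v_3 = j of Σ_t A[v_t][v_{t+1}]. For example, for (i, j) = (0, 1) we minimise over 4 possible intermediate vertex sequences; the minimum is 5, attained along the walk 0 → 0 → 0 → 1.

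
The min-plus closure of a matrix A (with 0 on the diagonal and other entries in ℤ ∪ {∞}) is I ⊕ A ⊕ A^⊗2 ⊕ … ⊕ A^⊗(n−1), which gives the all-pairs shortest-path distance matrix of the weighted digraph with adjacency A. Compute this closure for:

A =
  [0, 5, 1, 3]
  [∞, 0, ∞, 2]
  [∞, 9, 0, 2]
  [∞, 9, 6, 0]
Closure =
  [0, 5, 1, 3]
  [∞, 0, 8, 2]
  [∞, 9, 0, 2]
  [∞, 9, 6, 0]

This is the Floyd-Warshall all-pairs shortest-path computation. For each intermediate vertex k = 0, 1, …, 3, update dist[i][j] ← min(dist[i][j], dist[i][k] + dist[k][j]). The final matrix gives, for each (i, j), the minimum total weight of any directed path from i to j (possibly empty when i = j).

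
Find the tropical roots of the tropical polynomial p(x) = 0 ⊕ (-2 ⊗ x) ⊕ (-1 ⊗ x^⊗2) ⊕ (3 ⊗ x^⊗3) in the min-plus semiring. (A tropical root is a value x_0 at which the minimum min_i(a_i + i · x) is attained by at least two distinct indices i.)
Roots: {-4, -1, 2}

Each tropical root is a break point of the lower envelope of the lines y = a_i + i · x (there are 4 lines, with slopes 0, 1, ..., 3). Only the lines that attain the minimum somewhere contribute to roots; other lines are dominated. Here the surviving (envelope) indices are i = 3, i = 2, i = 1, i = 0.
Intersections between consecutive envelope lines give the roots: for adjacent envelope indices i < j the intersection is x = (a_i − a_j) / (j − i). Reading off the sorted break points: {-4, -1, 2}.
Verification: at each break x_0, at least two indices attain the minimum of min_i(a_i + i · x_0).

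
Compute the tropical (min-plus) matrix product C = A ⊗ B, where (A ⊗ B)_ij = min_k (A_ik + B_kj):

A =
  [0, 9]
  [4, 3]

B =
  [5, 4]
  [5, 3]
A ⊗ B =
  [5, 4]
  [8, 6]

Apply the min-plus product entry-by-entry:
  C[0][0] = min over k of (A[0][0] + B[0][0] = 0 + 5 = 5, A[0][1] + B[1][0] = 9 + 5 = 14) = 5 (attained at k = 0)
  C[0][1] = min over k of (A[0][0] + B[0][1] = 0 + 4 = 4, A[0][1] + B[1][1] = 9 + 3 = 12) = 4 (attained at k = 0)
  C[1][0] = min over k of (A[1][0] + B[0][0] = 4 + 5 = 9, A[1][1] + B[1][0] = 3 + 5 = 8) = 8 (attained at k = 1)
  C[1][1] = min over k of (A[1][0] + B[0][1] = 4 + 4 = 8, A[1][1] + B[1][1] = 3 + 3 = 6) = 6 (attained at k = 1)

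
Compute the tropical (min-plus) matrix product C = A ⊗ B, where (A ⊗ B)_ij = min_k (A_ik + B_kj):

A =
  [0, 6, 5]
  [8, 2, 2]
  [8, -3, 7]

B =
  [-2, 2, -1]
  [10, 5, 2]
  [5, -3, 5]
A ⊗ B =
  [-2, 2, -1]
  [6, -1, 4]
  [6, 2, -1]

Apply the min-plus product entry-by-entry:
  C[0][0] = min over k of (A[0][0] + B[0][0] = 0 + -2 = -2, A[0][1] + B[1][0] = 6 + 10 = 16, A[0][2] + B[2][0] = 5 + 5 = 10) = -2 (attained at k = 0)
  C[0][1] = min over k of (A[0][0] + B[0][1] = 0 + 2 = 2, A[0][1] + B[1][1] = 6 + 5 = 11, A[0][2] + B[2][1] = 5 + -3 = 2) = 2 (attained at k = 0)
  C[0][2] = min over k of (A[0][0] + B[0][2] = 0 + -1 = -1, A[0][1] + B[1][2] = 6 + 2 = 8, A[0][2] + B[2][2] = 5 + 5 = 10) = -1 (attained at k = 0)
  C[1][0] = min over k of (A[1][0] + B[0][0] = 8 + -2 = 6, A[1][1] + B[1][0] = 2 + 10 = 12, A[1][2] + B[2][0] = 2 + 5 = 7) = 6 (attained at k = 0)
  C[1][1] = min over k of (A[1][0] + B[0][1] = 8 + 2 = 10, A[1][1] + B[1][1] = 2 + 5 = 7, A[1][2] + B[2][1] = 2 + -3 = -1) = -1 (attained at k = 2)
  C[1][2] = min over k of (A[1][0] + B[0][2] = 8 + -1 = 7, A[1][1] + B[1][2] = 2 + 2 = 4, A[1][2] + B[2][2] = 2 + 5 = 7) = 4 (attained at k = 1)
  C[2][0] = min over k of (A[2][0] + B[0][0] = 8 + -2 = 6, A[2][1] + B[1][0] = -3 + 10 = 7, A[2][2] + B[2][0] = 7 + 5 = 12) = 6 (attained at k = 0)
  C[2][1] = min over k of (A[2][0] + B[0][1] = 8 + 2 = 10, A[2][1] + B[1][1] = -3 + 5 = 2, A[2][2] + B[2][1] = 7 + -3 = 4) = 2 (attained at k = 1)
  C[2][2] = min over k of (A[2][0] + B[0][2] = 8 + -1 = 7, A[2][1] + B[1][2] = -3 + 2 = -1, A[2][2] + B[2][2] = 7 + 5 = 12) = -1 (attained at k = 1)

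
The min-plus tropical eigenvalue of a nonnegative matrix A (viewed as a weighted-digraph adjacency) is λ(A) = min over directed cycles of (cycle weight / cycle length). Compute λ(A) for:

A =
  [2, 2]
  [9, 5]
λ(A) = 2

Enumerate directed cycles and compute their means (weight / length). Sample:
  cycle 0 → 0: weight = 2, length = 1, mean = 2/1 ≈ 2.000
  cycle 1 → 1: weight = 5, length = 1, mean = 5/1 ≈ 5.000
  cycle 0 → 1 → 0: weight = 11, length = 2, mean = 11/2 ≈ 5.500
  cycle 1 → 0 → 1: weight = 11, length = 2, mean = 11/2 ≈ 5.500
Minimum mean = 2.000, attained e.g. along the cycle 0 → 0 with weight 2 and length 1. So λ(A) = 2/1 = 2.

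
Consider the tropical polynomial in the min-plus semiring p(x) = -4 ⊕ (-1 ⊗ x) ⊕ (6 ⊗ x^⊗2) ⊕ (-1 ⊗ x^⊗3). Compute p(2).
p(2) = -4

A tropical monomial a ⊗ x^⊗i evaluates to a + i · x. Evaluating each term at x = 2:
  Term 0 contributes -4 + 0 · 2 = -4
  Term 1 contributes -1 + 1 · 2 = 1
  Term 2 contributes 6 + 2 · 2 = 10
  Term 3 contributes -1 + 3 · 2 = 5
p(2) = ⊕ of these = min[-4, 1, 10, 5] = -4.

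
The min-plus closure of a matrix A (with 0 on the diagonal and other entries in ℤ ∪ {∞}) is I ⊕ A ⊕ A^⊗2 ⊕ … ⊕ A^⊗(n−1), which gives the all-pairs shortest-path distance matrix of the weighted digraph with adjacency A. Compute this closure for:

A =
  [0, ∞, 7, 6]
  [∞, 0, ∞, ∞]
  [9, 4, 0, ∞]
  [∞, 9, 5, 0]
Closure =
  [0, 11, 7, 6]
  [∞, 0, ∞, ∞]
  [9, 4, 0, 15]
  [14, 9, 5, 0]

This is the Floyd-Warshall all-pairs shortest-path computation. For each intermediate vertex k = 0, 1, …, 3, update dist[i][j] ← min(dist[i][j], dist[i][k] + dist[k][j]). The final matrix gives, for each (i, j), the minimum total weight of any directed path from i to j (possibly empty when i = j).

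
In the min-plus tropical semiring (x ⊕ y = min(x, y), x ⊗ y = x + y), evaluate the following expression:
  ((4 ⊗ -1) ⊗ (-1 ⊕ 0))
((4 ⊗ -1) ⊗ (-1 ⊕ 0)) = 2

Expand innermost to outermost. Recall ⊕ takes the minimum of its arguments and ⊗ takes their sum. Working out the expression ((4 ⊗ -1) ⊗ (-1 ⊕ 0)) gives 2.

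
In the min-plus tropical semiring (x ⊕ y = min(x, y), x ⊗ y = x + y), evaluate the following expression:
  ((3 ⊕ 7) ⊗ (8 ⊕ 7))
((3 ⊕ 7) ⊗ (8 ⊕ 7)) = 10

Expand innermost to outermost. Recall ⊕ takes the minimum of its arguments and ⊗ takes their sum. Working out the expression ((3 ⊕ 7) ⊗ (8 ⊕ 7)) gives 10.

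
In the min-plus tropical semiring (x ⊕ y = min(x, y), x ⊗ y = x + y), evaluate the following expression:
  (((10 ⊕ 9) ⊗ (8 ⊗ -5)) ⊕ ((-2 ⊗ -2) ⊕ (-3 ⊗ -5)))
(((10 ⊕ 9) ⊗ (8 ⊗ -5)) ⊕ ((-2 ⊗ -2) ⊕ (-3 ⊗ -5))) = -8

Expand innermost to outermost. Recall ⊕ takes the minimum of its arguments and ⊗ takes their sum. Working out the expression (((10 ⊕ 9) ⊗ (8 ⊗ -5)) ⊕ ((-2 ⊗ -2) ⊕ (-3 ⊗ -5))) gives -8.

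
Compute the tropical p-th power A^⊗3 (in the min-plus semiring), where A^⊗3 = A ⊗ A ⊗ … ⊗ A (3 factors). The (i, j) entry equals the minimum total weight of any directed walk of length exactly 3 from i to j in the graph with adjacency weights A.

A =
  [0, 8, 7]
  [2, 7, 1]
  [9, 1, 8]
A^⊗3 =
  [0, 8, 7]
  [2, 9, 3]
  [3, 3, 9]

Each entry (A^⊗3)_ij equals the minimum over all length-3 walks i = v_0 → v_1 → … → v_3 = j of Σ_t A[v_t][v_{t+1}]. For example, for (i, j) = (0, 2) we minimise over 9 possible intermediate vertex sequences; the minimum is 7, attained along the walk 0 → 0 → 0 → 2.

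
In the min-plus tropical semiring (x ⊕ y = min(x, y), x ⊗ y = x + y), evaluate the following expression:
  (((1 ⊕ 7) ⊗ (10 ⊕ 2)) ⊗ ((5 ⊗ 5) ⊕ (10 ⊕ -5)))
(((1 ⊕ 7) ⊗ (10 ⊕ 2)) ⊗ ((5 ⊗ 5) ⊕ (10 ⊕ -5))) = -2

Expand innermost to outermost. Recall ⊕ takes the minimum of its arguments and ⊗ takes their sum. Working out the expression (((1 ⊕ 7) ⊗ (10 ⊕ 2)) ⊗ ((5 ⊗ 5) ⊕ (10 ⊕ -5))) gives -2.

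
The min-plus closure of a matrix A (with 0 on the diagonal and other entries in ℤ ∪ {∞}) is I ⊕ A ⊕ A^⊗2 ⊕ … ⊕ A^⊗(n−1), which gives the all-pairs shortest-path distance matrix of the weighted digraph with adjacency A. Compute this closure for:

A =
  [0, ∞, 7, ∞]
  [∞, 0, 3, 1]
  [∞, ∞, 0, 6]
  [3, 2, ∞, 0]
Closure =
  [0, 15, 7, 13]
  [4, 0, 3, 1]
  [9, 8, 0, 6]
  [3, 2, 5, 0]

This is the Floyd-Warshall all-pairs shortest-path computation. For each intermediate vertex k = 0, 1, …, 3, update dist[i][j] ← min(dist[i][j], dist[i][k] + dist[k][j]). The final matrix gives, for each (i, j), the minimum total weight of any directed path from i to j (possibly empty when i = j).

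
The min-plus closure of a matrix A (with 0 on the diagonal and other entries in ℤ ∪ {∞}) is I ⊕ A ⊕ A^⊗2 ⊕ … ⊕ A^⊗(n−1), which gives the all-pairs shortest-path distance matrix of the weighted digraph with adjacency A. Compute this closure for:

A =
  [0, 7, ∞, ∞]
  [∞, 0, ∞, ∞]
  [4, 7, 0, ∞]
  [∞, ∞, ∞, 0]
Closure =
  [0, 7, ∞, ∞]
  [∞, 0, ∞, ∞]
  [4, 7, 0, ∞]
  [∞, ∞, ∞, 0]

This is the Floyd-Warshall all-pairs shortest-path computation. For each intermediate vertex k = 0, 1, …, 3, update dist[i][j] ← min(dist[i][j], dist[i][k] + dist[k][j]). The final matrix gives, for each (i, j), the minimum total weight of any directed path from i to j (possibly empty when i = j).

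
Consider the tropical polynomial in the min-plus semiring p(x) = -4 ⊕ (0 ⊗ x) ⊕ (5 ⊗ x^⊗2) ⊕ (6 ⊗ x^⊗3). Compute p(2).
p(2) = -4

A tropical monomial a ⊗ x^⊗i evaluates to a + i · x. Evaluating each term at x = 2:
  Term 0 contributes -4 + 0 · 2 = -4
  Term 1 contributes 0 + 1 · 2 = 2
  Term 2 contributes 5 + 2 · 2 = 9
  Term 3 contributes 6 + 3 · 2 = 12
p(2) = ⊕ of these = min[-4, 2, 9, 12] = -4.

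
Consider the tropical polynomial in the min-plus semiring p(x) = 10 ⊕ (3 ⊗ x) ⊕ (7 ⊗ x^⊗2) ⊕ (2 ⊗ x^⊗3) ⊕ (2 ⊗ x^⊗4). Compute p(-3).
p(-3) = -10

A tropical monomial a ⊗ x^⊗i evaluates to a + i · x. Evaluating each term at x = -3:
  Term 0 contributes 10 + 0 · -3 = 10
  Term 1 contributes 3 + 1 · -3 = 0
  Term 2 contributes 7 + 2 · -3 = 1
  Term 3 contributes 2 + 3 · -3 = -7
  Term 4 contributes 2 + 4 · -3 = -10
p(-3) = ⊕ of these = min[10, 0, 1, -7, -10] = -10.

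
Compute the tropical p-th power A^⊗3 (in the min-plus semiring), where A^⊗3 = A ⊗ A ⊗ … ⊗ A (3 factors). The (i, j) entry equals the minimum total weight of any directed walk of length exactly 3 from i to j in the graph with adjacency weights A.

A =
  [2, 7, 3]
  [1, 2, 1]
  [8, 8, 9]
A^⊗3 =
  [6, 11, 7]
  [5, 6, 5]
  [11, 12, 11]

Each entry (A^⊗3)_ij equals the minimum over all length-3 walks i = v_0 → v_1 → … → v_3 = j of Σ_t A[v_t][v_{t+1}]. For example, for (i, j) = (0, 2) we minimise over 9 possible intermediate vertex sequences; the minimum is 7, attained along the walk 0 → 0 → 0 → 2.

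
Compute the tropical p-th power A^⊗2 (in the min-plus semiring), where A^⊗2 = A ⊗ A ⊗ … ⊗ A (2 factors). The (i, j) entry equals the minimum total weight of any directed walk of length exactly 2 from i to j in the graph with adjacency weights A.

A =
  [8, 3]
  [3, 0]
A^⊗2 =
  [6, 3]
  [3, 0]

Each entry (A^⊗2)_ij equals the minimum over all length-2 walks i = v_0 → v_1 → … → v_2 = j of Σ_t A[v_t][v_{t+1}]. For example, for (i, j) = (0, 1) we minimise over 2 possible intermediate vertex sequences; the minimum is 3, attained along the walk 0 → 1 → 1.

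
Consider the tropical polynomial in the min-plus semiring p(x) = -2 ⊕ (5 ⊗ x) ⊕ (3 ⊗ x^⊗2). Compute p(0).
p(0) = -2

A tropical monomial a ⊗ x^⊗i evaluates to a + i · x. Evaluating each term at x = 0:
  Term 0 contributes -2 + 0 · 0 = -2
  Term 1 contributes 5 + 1 · 0 = 5
  Term 2 contributes 3 + 2 · 0 = 3
p(0) = ⊕ of these = min[-2, 5, 3] = -2.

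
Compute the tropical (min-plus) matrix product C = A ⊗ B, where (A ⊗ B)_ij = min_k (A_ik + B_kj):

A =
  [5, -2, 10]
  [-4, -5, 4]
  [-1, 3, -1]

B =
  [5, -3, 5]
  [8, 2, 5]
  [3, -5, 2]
A ⊗ B =
  [6, 0, 3]
  [1, -7, 0]
  [2, -6, 1]

Apply the min-plus product entry-by-entry:
  C[0][0] = min over k of (A[0][0] + B[0][0] = 5 + 5 = 10, A[0][1] + B[1][0] = -2 + 8 = 6, A[0][2] + B[2][0] = 10 + 3 = 13) = 6 (attained at k = 1)
  C[0][1] = min over k of (A[0][0] + B[0][1] = 5 + -3 = 2, A[0][1] + B[1][1] = -2 + 2 = 0, A[0][2] + B[2][1] = 10 + -5 = 5) = 0 (attained at k = 1)
  C[0][2] = min over k of (A[0][0] + B[0][2] = 5 + 5 = 10, A[0][1] + B[1][2] = -2 + 5 = 3, A[0][2] + B[2][2] = 10 + 2 = 12) = 3 (attained at k = 1)
  C[1][0] = min over k of (A[1][0] + B[0][0] = -4 + 5 = 1, A[1][1] + B[1][0] = -5 + 8 = 3, A[1][2] + B[2][0] = 4 + 3 = 7) = 1 (attained at k = 0)
  C[1][1] = min over k of (A[1][0] + B[0][1] = -4 + -3 = -7, A[1][1] + B[1][1] = -5 + 2 = -3, A[1][2] + B[2][1] = 4 + -5 = -1) = -7 (attained at k = 0)
  C[1][2] = min over k of (A[1][0] + B[0][2] = -4 + 5 = 1, A[1][1] + B[1][2] = -5 + 5 = 0, A[1][2] + B[2][2] = 4 + 2 = 6) = 0 (attained at k = 1)
  C[2][0] = min over k of (A[2][0] + B[0][0] = -1 + 5 = 4, A[2][1] + B[1][0] = 3 + 8 = 11, A[2][2] + B[2][0] = -1 + 3 = 2) = 2 (attained at k = 2)
  C[2][1] = min over k of (A[2][0] + B[0][1] = -1 + -3 = -4, A[2][1] + B[1][1] = 3 + 2 = 5, A[2][2] + B[2][1] = -1 + -5 = -6) = -6 (attained at k = 2)
  C[2][2] = min over k of (A[2][0] + B[0][2] = -1 + 5 = 4, A[2][1] + B[1][2] = 3 + 5 = 8, A[2][2] + B[2][2] = -1 + 2 = 1) = 1 (attained at k = 2)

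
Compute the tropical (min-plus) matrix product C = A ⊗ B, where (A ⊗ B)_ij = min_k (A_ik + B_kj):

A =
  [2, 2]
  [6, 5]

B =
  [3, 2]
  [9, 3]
A ⊗ B =
  [5, 4]
  [9, 8]

Apply the min-plus product entry-by-entry:
  C[0][0] = min over k of (A[0][0] + B[0][0] = 2 + 3 = 5, A[0][1] + B[1][0] = 2 + 9 = 11) = 5 (attained at k = 0)
  C[0][1] = min over k of (A[0][0] + B[0][1] = 2 + 2 = 4, A[0][1] + B[1][1] = 2 + 3 = 5) = 4 (attained at k = 0)
  C[1][0] = min over k of (A[1][0] + B[0][0] = 6 + 3 = 9, A[1][1] + B[1][0] = 5 + 9 = 14) = 9 (attained at k = 0)
  C[1][1] = min over k of (A[1][0] + B[0][1] = 6 + 2 = 8, A[1][1] + B[1][1] = 5 + 3 = 8) = 8 (attained at k = 0)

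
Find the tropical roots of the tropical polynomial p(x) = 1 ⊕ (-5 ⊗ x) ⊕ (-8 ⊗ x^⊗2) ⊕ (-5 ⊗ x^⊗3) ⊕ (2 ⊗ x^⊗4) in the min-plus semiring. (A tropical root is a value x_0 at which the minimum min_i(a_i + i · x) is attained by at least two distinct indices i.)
Roots: {-7, -3, 3, 6}

Each tropical root is a break point of the lower envelope of the lines y = a_i + i · x (there are 5 lines, with slopes 0, 1, ..., 4). Only the lines that attain the minimum somewhere contribute to roots; other lines are dominated. Here the surviving (envelope) indices are i = 4, i = 3, i = 2, i = 1, i = 0.
Intersections between consecutive envelope lines give the roots: for adjacent envelope indices i < j the intersection is x = (a_i − a_j) / (j − i). Reading off the sorted break points: {-7, -3, 3, 6}.
Verification: at each break x_0, at least two indices attain the minimum of min_i(a_i + i · x_0).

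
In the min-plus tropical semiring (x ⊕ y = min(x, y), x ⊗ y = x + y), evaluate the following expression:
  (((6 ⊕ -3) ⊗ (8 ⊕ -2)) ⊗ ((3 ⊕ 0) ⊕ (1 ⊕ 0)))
(((6 ⊕ -3) ⊗ (8 ⊕ -2)) ⊗ ((3 ⊕ 0) ⊕ (1 ⊕ 0))) = -5

Expand innermost to outermost. Recall ⊕ takes the minimum of its arguments and ⊗ takes their sum. Working out the expression (((6 ⊕ -3) ⊗ (8 ⊕ -2)) ⊗ ((3 ⊕ 0) ⊕ (1 ⊕ 0))) gives -5.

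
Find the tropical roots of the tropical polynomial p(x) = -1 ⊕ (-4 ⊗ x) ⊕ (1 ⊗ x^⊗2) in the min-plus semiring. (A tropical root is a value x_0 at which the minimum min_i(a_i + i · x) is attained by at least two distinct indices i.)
Roots: {-5, 3}

Each tropical root is a break point of the lower envelope of the lines y = a_i + i · x (there are 3 lines, with slopes 0, 1, ..., 2). Only the lines that attain the minimum somewhere contribute to roots; other lines are dominated. Here the surviving (envelope) indices are i = 2, i = 1, i = 0.
Intersections between consecutive envelope lines give the roots: for adjacent envelope indices i < j the intersection is x = (a_i − a_j) / (j − i). Reading off the sorted break points: {-5, 3}.
Verification: at each break x_0, at least two indices attain the minimum of min_i(a_i + i · x_0).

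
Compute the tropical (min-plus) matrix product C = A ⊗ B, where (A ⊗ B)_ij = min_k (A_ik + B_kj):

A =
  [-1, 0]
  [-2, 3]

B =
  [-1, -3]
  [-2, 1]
A ⊗ B =
  [-2, -4]
  [-3, -5]

Apply the min-plus product entry-by-entry:
  C[0][0] = min over k of (A[0][0] + B[0][0] = -1 + -1 = -2, A[0][1] + B[1][0] = 0 + -2 = -2) = -2 (attained at k = 0)
  C[0][1] = min over k of (A[0][0] + B[0][1] = -1 + -3 = -4, A[0][1] + B[1][1] = 0 + 1 = 1) = -4 (attained at k = 0)
  C[1][0] = min over k of (A[1][0] + B[0][0] = -2 + -1 = -3, A[1][1] + B[1][0] = 3 + -2 = 1) = -3 (attained at k = 0)
  C[1][1] = min over k of (A[1][0] + B[0][1] = -2 + -3 = -5, A[1][1] + B[1][1] = 3 + 1 = 4) = -5 (attained at k = 0)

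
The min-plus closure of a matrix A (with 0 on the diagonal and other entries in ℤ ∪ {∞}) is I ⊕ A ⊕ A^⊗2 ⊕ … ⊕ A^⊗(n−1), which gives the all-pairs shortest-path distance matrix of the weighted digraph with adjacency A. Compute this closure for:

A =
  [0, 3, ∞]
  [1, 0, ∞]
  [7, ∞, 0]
Closure =
  [0, 3, ∞]
  [1, 0, ∞]
  [7, 10, 0]

This is the Floyd-Warshall all-pairs shortest-path computation. For each intermediate vertex k = 0, 1, …, 2, update dist[i][j] ← min(dist[i][j], dist[i][k] + dist[k][j]). The final matrix gives, for each (i, j), the minimum total weight of any directed path from i to j (possibly empty when i = j).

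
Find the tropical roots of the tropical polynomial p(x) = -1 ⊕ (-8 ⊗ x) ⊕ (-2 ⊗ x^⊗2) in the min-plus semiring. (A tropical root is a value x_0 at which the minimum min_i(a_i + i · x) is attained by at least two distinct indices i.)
Roots: {-6, 7}

Each tropical root is a break point of the lower envelope of the lines y = a_i + i · x (there are 3 lines, with slopes 0, 1, ..., 2). Only the lines that attain the minimum somewhere contribute to roots; other lines are dominated. Here the surviving (envelope) indices are i = 2, i = 1, i = 0.
Intersections between consecutive envelope lines give the roots: for adjacent envelope indices i < j the intersection is x = (a_i − a_j) / (j − i). Reading off the sorted break points: {-6, 7}.
Verification: at each break x_0, at least two indices attain the minimum of min_i(a_i + i · x_0).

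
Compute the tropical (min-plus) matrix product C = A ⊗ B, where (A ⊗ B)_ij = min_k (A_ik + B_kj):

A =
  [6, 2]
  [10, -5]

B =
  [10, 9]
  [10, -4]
A ⊗ B =
  [12, -2]
  [5, -9]

Apply the min-plus product entry-by-entry:
  C[0][0] = min over k of (A[0][0] + B[0][0] = 6 + 10 = 16, A[0][1] + B[1][0] = 2 + 10 = 12) = 12 (attained at k = 1)
  C[0][1] = min over k of (A[0][0] + B[0][1] = 6 + 9 = 15, A[0][1] + B[1][1] = 2 + -4 = -2) = -2 (attained at k = 1)
  C[1][0] = min over k of (A[1][0] + B[0][0] = 10 + 10 = 20, A[1][1] + B[1][0] = -5 + 10 = 5) = 5 (attained at k = 1)
  C[1][1] = min over k of (A[1][0] + B[0][1] = 10 + 9 = 19, A[1][1] + B[1][1] = -5 + -4 = -9) = -9 (attained at k = 1)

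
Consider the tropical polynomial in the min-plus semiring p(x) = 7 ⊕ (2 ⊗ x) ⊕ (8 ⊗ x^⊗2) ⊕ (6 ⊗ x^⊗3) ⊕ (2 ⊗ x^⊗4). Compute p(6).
p(6) = 7

A tropical monomial a ⊗ x^⊗i evaluates to a + i · x. Evaluating each term at x = 6:
  Term 0 contributes 7 + 0 · 6 = 7
  Term 1 contributes 2 + 1 · 6 = 8
  Term 2 contributes 8 + 2 · 6 = 20
  Term 3 contributes 6 + 3 · 6 = 24
  Term 4 contributes 2 + 4 · 6 = 26
p(6) = ⊕ of these = min[7, 8, 20, 24, 26] = 7.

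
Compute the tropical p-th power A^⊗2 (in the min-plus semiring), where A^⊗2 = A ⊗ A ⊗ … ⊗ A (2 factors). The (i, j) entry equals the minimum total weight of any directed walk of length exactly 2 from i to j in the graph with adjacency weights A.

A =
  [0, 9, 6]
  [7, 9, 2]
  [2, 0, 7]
A^⊗2 =
  [0, 6, 6]
  [4, 2, 9]
  [2, 7, 2]

Each entry (A^⊗2)_ij equals the minimum over all length-2 walks i = v_0 → v_1 → … → v_2 = j of Σ_t A[v_t][v_{t+1}]. For example, for (i, j) = (0, 2) we minimise over 3 possible intermediate vertex sequences; the minimum is 6, attained along the walk 0 → 0 → 2.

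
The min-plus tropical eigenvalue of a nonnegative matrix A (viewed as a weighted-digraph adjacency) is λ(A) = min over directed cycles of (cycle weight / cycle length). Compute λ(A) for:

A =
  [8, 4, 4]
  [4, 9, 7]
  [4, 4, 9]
λ(A) = 4

Enumerate directed cycles and compute their means (weight / length). Sample:
  cycle 0 → 0: weight = 8, length = 1, mean = 8/1 ≈ 8.000
  cycle 1 → 1: weight = 9, length = 1, mean = 9/1 ≈ 9.000
  cycle 2 → 2: weight = 9, length = 1, mean = 9/1 ≈ 9.000
  cycle 0 → 1 → 0: weight = 8, length = 2, mean = 8/2 ≈ 4.000
  cycle 0 → 2 → 0: weight = 8, length = 2, mean = 8/2 ≈ 4.000
  cycle 1 → 0 → 1: weight = 8, length = 2, mean = 8/2 ≈ 4.000
Minimum mean = 4.000, attained e.g. along the cycle 0 → 1 → 0 with weight 8 and length 2. So λ(A) = 8/2 = 4.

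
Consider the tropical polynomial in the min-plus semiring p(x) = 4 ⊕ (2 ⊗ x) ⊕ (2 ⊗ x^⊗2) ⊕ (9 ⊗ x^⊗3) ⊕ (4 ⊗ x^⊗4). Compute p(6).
p(6) = 4

A tropical monomial a ⊗ x^⊗i evaluates to a + i · x. Evaluating each term at x = 6:
  Term 0 contributes 4 + 0 · 6 = 4
  Term 1 contributes 2 + 1 · 6 = 8
  Term 2 contributes 2 + 2 · 6 = 14
  Term 3 contributes 9 + 3 · 6 = 27
  Term 4 contributes 4 + 4 · 6 = 28
p(6) = ⊕ of these = min[4, 8, 14, 27, 28] = 4.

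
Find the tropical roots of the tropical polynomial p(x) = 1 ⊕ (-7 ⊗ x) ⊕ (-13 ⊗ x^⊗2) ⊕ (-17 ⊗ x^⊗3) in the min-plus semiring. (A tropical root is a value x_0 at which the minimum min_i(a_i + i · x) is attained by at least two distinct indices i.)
Roots: {4, 6, 8}

Each tropical root is a break point of the lower envelope of the lines y = a_i + i · x (there are 4 lines, with slopes 0, 1, ..., 3). Only the lines that attain the minimum somewhere contribute to roots; other lines are dominated. Here the surviving (envelope) indices are i = 3, i = 2, i = 1, i = 0.
Intersections between consecutive envelope lines give the roots: for adjacent envelope indices i < j the intersection is x = (a_i − a_j) / (j − i). Reading off the sorted break points: {4, 6, 8}.
Verification: at each break x_0, at least two indices attain the minimum of min_i(a_i + i · x_0).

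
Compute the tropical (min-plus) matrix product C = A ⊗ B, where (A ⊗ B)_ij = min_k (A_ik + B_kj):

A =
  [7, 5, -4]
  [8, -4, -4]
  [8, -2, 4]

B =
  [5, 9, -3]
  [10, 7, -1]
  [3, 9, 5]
A ⊗ B =
  [-1, 5, 1]
  [-1, 3, -5]
  [7, 5, -3]

Apply the min-plus product entry-by-entry:
  C[0][0] = min over k of (A[0][0] + B[0][0] = 7 + 5 = 12, A[0][1] + B[1][0] = 5 + 10 = 15, A[0][2] + B[2][0] = -4 + 3 = -1) = -1 (attained at k = 2)
  C[0][1] = min over k of (A[0][0] + B[0][1] = 7 + 9 = 16, A[0][1] + B[1][1] = 5 + 7 = 12, A[0][2] + B[2][1] = -4 + 9 = 5) = 5 (attained at k = 2)
  C[0][2] = min over k of (A[0][0] + B[0][2] = 7 + -3 = 4, A[0][1] + B[1][2] = 5 + -1 = 4, A[0][2] + B[2][2] = -4 + 5 = 1) = 1 (attained at k = 2)
  C[1][0] = min over k of (A[1][0] + B[0][0] = 8 + 5 = 13, A[1][1] + B[1][0] = -4 + 10 = 6, A[1][2] + B[2][0] = -4 + 3 = -1) = -1 (attained at k = 2)
  C[1][1] = min over k of (A[1][0] + B[0][1] = 8 + 9 = 17, A[1][1] + B[1][1] = -4 + 7 = 3, A[1][2] + B[2][1] = -4 + 9 = 5) = 3 (attained at k = 1)
  C[1][2] = min over k of (A[1][0] + B[0][2] = 8 + -3 = 5, A[1][1] + B[1][2] = -4 + -1 = -5, A[1][2] + B[2][2] = -4 + 5 = 1) = -5 (attained at k = 1)
  C[2][0] = min over k of (A[2][0] + B[0][0] = 8 + 5 = 13, A[2][1] + B[1][0] = -2 + 10 = 8, A[2][2] + B[2][0] = 4 + 3 = 7) = 7 (attained at k = 2)
  C[2][1] = min over k of (A[2][0] + B[0][1] = 8 + 9 = 17, A[2][1] + B[1][1] = -2 + 7 = 5, A[2][2] + B[2][1] = 4 + 9 = 13) = 5 (attained at k = 1)
  C[2][2] = min over k of (A[2][0] + B[0][2] = 8 + -3 = 5, A[2][1] + B[1][2] = -2 + -1 = -3, A[2][2] + B[2][2] = 4 + 5 = 9) = -3 (attained at k = 1)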